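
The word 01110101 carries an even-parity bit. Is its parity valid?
Sum of all bits: 0+1+1+1+0+1+0+1 = 5; 5 mod 2 = 1. Result is 1 → parity error detected.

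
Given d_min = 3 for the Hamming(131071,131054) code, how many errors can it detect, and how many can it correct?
Detection only: up to d_min − 1 = 2 errors.
Correction: up to ⌊(d_min − 1)/2⌋ = ⌊2/2⌋ = 1 errors.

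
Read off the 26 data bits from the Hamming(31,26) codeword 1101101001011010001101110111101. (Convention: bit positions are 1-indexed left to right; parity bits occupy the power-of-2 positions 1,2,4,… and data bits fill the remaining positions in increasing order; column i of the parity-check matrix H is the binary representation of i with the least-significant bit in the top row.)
Parity bits occupy power-of-2 positions; data bits are at positions {3,5,6,7,9,10,11,12,13,14,15,17,18,19,20,21,22,23,24,25,26,27,28,29,30,31} (1-indexed).
Extract: c[3]=0 c[5]=1 c[6]=0 c[7]=1 c[9]=0 c[10]=1 c[11]=0 c[12]=1 c[13]=1 c[14]=0 c[15]=1 c[17]=0 c[18]=0 c[19]=1 c[20]=1 c[21]=0 c[22]=1 c[23]=1 c[24]=1 c[25]=0 c[26]=1 c[27]=1 c[28]=1 c[29]=1 c[30]=0 c[31]=1
Data = 01010101101001101110111101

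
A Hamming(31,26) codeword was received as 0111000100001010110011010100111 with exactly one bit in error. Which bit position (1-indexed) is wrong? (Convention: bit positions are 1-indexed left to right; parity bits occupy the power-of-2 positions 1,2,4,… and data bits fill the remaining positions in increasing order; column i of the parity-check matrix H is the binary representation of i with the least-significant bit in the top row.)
Syndrome s = H · r^T (mod 2), r = 0111000100001010110011010100111:
  s[0] = (1010101010101010101010101010101)·(0111000100001010110011010100111) mod 2 = 0+0+1+0+0+0+0+0+0+0+0+0+1+0+1+0+1+0+0+0+1+0+0+0+0+0+0+0+1+0+1 mod 2 = 1
  s[1] = (0110011001100110011001100110011)·(0111000100001010110011010100111) mod 2 = 0+1+1+0+0+0+0+0+0+0+0+0+0+0+1+0+0+1+0+0+0+1+0+0+0+1+0+0+0+1+1 mod 2 = 0
  s[2] = (0001111000011110000111100001111)·(0111000100001010110011010100111) mod 2 = 0+0+0+1+0+0+0+0+0+0+0+0+1+0+1+0+0+0+0+0+1+1+0+0+0+0+0+0+1+1+1 mod 2 = 0
  s[3] = (0000000111111110000000011111111)·(0111000100001010110011010100111) mod 2 = 0+0+0+0+0+0+0+1+0+0+0+0+1+0+1+0+0+0+0+0+0+0+0+1+0+1+0+0+1+1+1 mod 2 = 0
  s[4] = (0000000000000001111111111111111)·(0111000100001010110011010100111) mod 2 = 0+0+0+0+0+0+0+0+0+0+0+0+0+0+0+0+1+1+0+0+1+1+0+1+0+1+0+0+1+1+1 mod 2 = 1
Syndrome = 10001
Column i of H is the binary representation of i, so the syndrome is the binary index of the flipped bit.
Read s = 10001 with s[0] as LSB: 1·2^0 + 0·2^1 + 0·2^2 + 0·2^3 + 1·2^4 = 17.
Error is at bit position 17.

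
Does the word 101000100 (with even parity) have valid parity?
Sum of all bits: 1+0+1+0+0+0+1+0+0 = 3; 3 mod 2 = 1. Result is 1 → parity error detected.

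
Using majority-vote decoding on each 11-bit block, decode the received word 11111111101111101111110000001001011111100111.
Split into 11-bit blocks and majority-vote each:
  block 1 = 11111111101: 10 ones, 1 zeros → 1
  block 2 = 11110111111: 10 ones, 1 zeros → 1
  block 3 = 00000010010: 2 ones, 9 zeros → 0
  block 4 = 11111100111: 9 ones, 2 zeros → 1
Decoded = 1101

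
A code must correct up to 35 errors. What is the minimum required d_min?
Correcting t errors requires d_min ≥ 2t + 1 = 2·35 + 1 = 71.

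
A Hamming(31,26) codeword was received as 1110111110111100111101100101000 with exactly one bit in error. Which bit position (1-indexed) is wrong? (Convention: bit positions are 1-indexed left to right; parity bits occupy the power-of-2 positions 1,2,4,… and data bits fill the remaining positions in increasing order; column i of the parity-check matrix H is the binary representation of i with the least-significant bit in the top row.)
Syndrome s = H · r^T (mod 2), r = 1110111110111100111101100101000:
  s[0] = (1010101010101010101010101010101)·(1110111110111100111101100101000) mod 2 = 1+0+1+0+1+0+1+0+1+0+1+0+1+0+0+0+1+0+1+0+0+0+1+0+0+0+0+0+0+0+0 mod 2 = 0
  s[1] = (0110011001100110011001100110011)·(1110111110111100111101100101000) mod 2 = 0+1+1+0+0+1+1+0+0+0+1+0+0+1+0+0+0+1+1+0+0+1+1+0+0+1+0+0+0+0+0 mod 2 = 1
  s[2] = (0001111000011110000111100001111)·(1110111110111100111101100101000) mod 2 = 0+0+0+0+1+1+1+0+0+0+0+1+1+1+0+0+0+0+0+1+0+1+1+0+0+0+0+1+0+0+0 mod 2 = 0
  s[3] = (0000000111111110000000011111111)·(1110111110111100111101100101000) mod 2 = 0+0+0+0+0+0+0+1+1+0+1+1+1+1+0+0+0+0+0+0+0+0+0+0+0+1+0+1+0+0+0 mod 2 = 0
  s[4] = (0000000000000001111111111111111)·(1110111110111100111101100101000) mod 2 = 0+0+0+0+0+0+0+0+0+0+0+0+0+0+0+0+1+1+1+1+0+1+1+0+0+1+0+1+0+0+0 mod 2 = 0
Syndrome = 01000
Column i of H is the binary representation of i, so the syndrome is the binary index of the flipped bit.
Read s = 01000 with s[0] as LSB: 0·2^0 + 1·2^1 + 0·2^2 + 0·2^3 + 0·2^4 = 2.
Error is at bit position 2.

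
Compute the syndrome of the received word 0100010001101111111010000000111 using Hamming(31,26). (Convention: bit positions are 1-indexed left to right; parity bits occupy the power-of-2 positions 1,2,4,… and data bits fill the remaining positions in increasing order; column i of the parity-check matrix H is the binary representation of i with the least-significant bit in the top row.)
Syndrome s = H · r^T (mod 2), r = 0100010001101111111010000000111:
  s[0] = (1010101010101010101010101010101)·(0100010001101111111010000000111) mod 2 = 0+0+0+0+0+0+0+0+0+0+1+0+1+0+1+0+1+0+1+0+1+0+0+0+0+0+0+0+1+0+1 mod 2 = 0
  s[1] = (0110011001100110011001100110011)·(0100010001101111111010000000111) mod 2 = 0+1+0+0+0+1+0+0+0+1+1+0+0+1+1+0+0+1+1+0+0+0+0+0+0+0+0+0+0+1+1 mod 2 = 0
  s[2] = (0001111000011110000111100001111)·(0100010001101111111010000000111) mod 2 = 0+0+0+0+0+1+0+0+0+0+0+0+1+1+1+0+0+0+0+0+1+0+0+0+0+0+0+0+1+1+1 mod 2 = 0
  s[3] = (0000000111111110000000011111111)·(0100010001101111111010000000111) mod 2 = 0+0+0+0+0+0+0+0+0+1+1+0+1+1+1+0+0+0+0+0+0+0+0+0+0+0+0+0+1+1+1 mod 2 = 0
  s[4] = (0000000000000001111111111111111)·(0100010001101111111010000000111) mod 2 = 0+0+0+0+0+0+0+0+0+0+0+0+0+0+0+1+1+1+1+0+1+0+0+0+0+0+0+0+1+1+1 mod 2 = 0
Syndrome = 00000
s = 0: no error detected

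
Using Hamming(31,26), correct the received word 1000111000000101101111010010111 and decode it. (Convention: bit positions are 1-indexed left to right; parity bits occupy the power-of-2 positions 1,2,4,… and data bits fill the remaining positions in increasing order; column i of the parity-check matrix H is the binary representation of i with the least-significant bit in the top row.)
Syndrome s = H · r^T (mod 2), r = 1000111000000101101111010010111:
  s[0] = (1010101010101010101010101010101)·(1000111000000101101111010010111) mod 2 = 1+0+0+0+1+0+1+0+0+0+0+0+0+0+0+0+1+0+1+0+1+0+0+0+0+0+1+0+1+0+1 mod 2 = 1
  s[1] = (0110011001100110011001100110011)·(1000111000000101101111010010111) mod 2 = 0+0+0+0+0+1+1+0+0+0+0+0+0+1+0+0+0+0+1+0+0+1+0+0+0+0+1+0+0+1+1 mod 2 = 0
  s[2] = (0001111000011110000111100001111)·(1000111000000101101111010010111) mod 2 = 0+0+0+0+1+1+1+0+0+0+0+0+0+1+0+0+0+0+0+1+1+1+0+0+0+0+0+0+1+1+1 mod 2 = 0
  s[3] = (0000000111111110000000011111111)·(1000111000000101101111010010111) mod 2 = 0+0+0+0+0+0+0+0+0+0+0+0+0+1+0+0+0+0+0+0+0+0+0+1+0+0+1+0+1+1+1 mod 2 = 0
  s[4] = (0000000000000001111111111111111)·(1000111000000101101111010010111) mod 2 = 0+0+0+0+0+0+0+0+0+0+0+0+0+0+0+1+1+0+1+1+1+1+0+1+0+0+1+0+1+1+1 mod 2 = 1
Syndrome = 10001
Column 17 of H equals this syndrome → error at bit 17 (1-indexed).
Flip bit 17: 1000111000000101101111010010111 → 1000111000000101001111010010111
Extract data bits at positions {3,5,6,7,9,10,11,12,13,14,15,17,18,19,20,21,22,23,24,25,26,27,28,29,30,31}: 01110000010001111010010111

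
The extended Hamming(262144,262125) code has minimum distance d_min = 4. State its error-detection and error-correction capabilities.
Detection only: up to d_min − 1 = 3 errors.
Correction: up to ⌊(d_min − 1)/2⌋ = ⌊3/2⌋ = 1 errors.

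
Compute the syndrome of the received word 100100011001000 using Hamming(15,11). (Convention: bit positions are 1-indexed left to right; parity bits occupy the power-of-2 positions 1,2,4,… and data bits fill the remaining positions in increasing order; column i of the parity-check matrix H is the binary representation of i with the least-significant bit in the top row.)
Syndrome s = H · r^T (mod 2), r = 100100011001000:
  s[0] = (101010101010101)·(100100011001000) mod 2 = 1+0+0+0+0+0+0+0+1+0+0+0+0+0+0 mod 2 = 0
  s[1] = (011001100110011)·(100100011001000) mod 2 = 0+0+0+0+0+0+0+0+0+0+0+0+0+0+0 mod 2 = 0
  s[2] = (000111100001111)·(100100011001000) mod 2 = 0+0+0+1+0+0+0+0+0+0+0+1+0+0+0 mod 2 = 0
  s[3] = (000000011111111)·(100100011001000) mod 2 = 0+0+0+0+0+0+0+1+1+0+0+1+0+0+0 mod 2 = 1
Syndrome = 0001
Non-zero syndrome: error at position 8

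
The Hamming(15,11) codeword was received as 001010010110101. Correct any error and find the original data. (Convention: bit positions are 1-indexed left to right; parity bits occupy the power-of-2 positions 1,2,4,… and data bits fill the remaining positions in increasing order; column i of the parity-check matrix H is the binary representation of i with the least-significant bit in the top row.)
Syndrome s = H · r^T (mod 2), r = 001010010110101:
  s[0] = (101010101010101)·(001010010110101) mod 2 = 0+0+1+0+1+0+0+0+0+0+1+0+1+0+1 mod 2 = 1
  s[1] = (011001100110011)·(001010010110101) mod 2 = 0+0+1+0+0+0+0+0+0+1+1+0+0+0+1 mod 2 = 0
  s[2] = (000111100001111)·(001010010110101) mod 2 = 0+0+0+0+1+0+0+0+0+0+0+0+1+0+1 mod 2 = 1
  s[3] = (000000011111111)·(001010010110101) mod 2 = 0+0+0+0+0+0+0+1+0+1+1+0+1+0+1 mod 2 = 1
Syndrome = 1011
Column 13 of H equals this syndrome → error at bit 13 (1-indexed).
Flip bit 13: 001010010110101 → 001010010110001
Extract data bits at positions {3,5,6,7,9,10,11,12,13,14,15}: 11000110001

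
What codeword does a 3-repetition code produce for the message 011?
Repeat each bit 3× and concatenate:
0→000  1→111  1→111
Codeword = 000111111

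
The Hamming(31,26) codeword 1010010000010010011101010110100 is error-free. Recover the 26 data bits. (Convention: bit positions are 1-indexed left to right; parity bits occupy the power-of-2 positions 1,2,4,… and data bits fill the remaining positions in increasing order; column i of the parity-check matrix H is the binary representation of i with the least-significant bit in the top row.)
Parity bits occupy power-of-2 positions; data bits are at positions {3,5,6,7,9,10,11,12,13,14,15,17,18,19,20,21,22,23,24,25,26,27,28,29,30,31} (1-indexed).
Extract: c[3]=1 c[5]=0 c[6]=1 c[7]=0 c[9]=0 c[10]=0 c[11]=0 c[12]=1 c[13]=0 c[14]=0 c[15]=1 c[17]=0 c[18]=1 c[19]=1 c[20]=1 c[21]=0 c[22]=1 c[23]=0 c[24]=1 c[25]=0 c[26]=1 c[27]=1 c[28]=0 c[29]=1 c[30]=0 c[31]=0
Data = 10100001001011101010110100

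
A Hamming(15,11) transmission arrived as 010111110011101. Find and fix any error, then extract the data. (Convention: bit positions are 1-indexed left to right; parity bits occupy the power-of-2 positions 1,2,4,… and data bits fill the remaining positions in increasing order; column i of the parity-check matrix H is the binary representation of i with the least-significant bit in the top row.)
Syndrome s = H · r^T (mod 2), r = 010111110011101:
  s[0] = (101010101010101)·(010111110011101) mod 2 = 0+0+0+0+1+0+1+0+0+0+1+0+1+0+1 mod 2 = 1
  s[1] = (011001100110011)·(010111110011101) mod 2 = 0+1+0+0+0+1+1+0+0+0+1+0+0+0+1 mod 2 = 1
  s[2] = (000111100001111)·(010111110011101) mod 2 = 0+0+0+1+1+1+1+0+0+0+0+1+1+0+1 mod 2 = 1
  s[3] = (000000011111111)·(010111110011101) mod 2 = 0+0+0+0+0+0+0+1+0+0+1+1+1+0+1 mod 2 = 1
Syndrome = 1111
Column 15 of H equals this syndrome → error at bit 15 (1-indexed).
Flip bit 15: 010111110011101 → 010111110011100
Extract data bits at positions {3,5,6,7,9,10,11,12,13,14,15}: 01110011100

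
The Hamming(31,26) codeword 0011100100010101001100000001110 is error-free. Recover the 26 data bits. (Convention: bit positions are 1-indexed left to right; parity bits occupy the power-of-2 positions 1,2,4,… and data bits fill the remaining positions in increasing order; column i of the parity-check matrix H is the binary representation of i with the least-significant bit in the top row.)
Parity bits occupy power-of-2 positions; data bits are at positions {3,5,6,7,9,10,11,12,13,14,15,17,18,19,20,21,22,23,24,25,26,27,28,29,30,31} (1-indexed).
Extract: c[3]=1 c[5]=1 c[6]=0 c[7]=0 c[9]=0 c[10]=0 c[11]=0 c[12]=1 c[13]=0 c[14]=1 c[15]=0 c[17]=0 c[18]=0 c[19]=1 c[20]=1 c[21]=0 c[22]=0 c[23]=0 c[24]=0 c[25]=0 c[26]=0 c[27]=0 c[28]=1 c[29]=1 c[30]=1 c[31]=0
Data = 11000001010001100000001110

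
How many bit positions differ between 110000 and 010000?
XOR = 100000, count of 1s = 1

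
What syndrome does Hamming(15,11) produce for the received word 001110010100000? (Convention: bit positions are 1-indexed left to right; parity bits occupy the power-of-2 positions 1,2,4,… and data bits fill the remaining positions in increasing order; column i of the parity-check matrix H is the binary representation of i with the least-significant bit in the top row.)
Syndrome s = H · r^T (mod 2), r = 001110010100000:
  s[0] = (101010101010101)·(001110010100000) mod 2 = 0+0+1+0+1+0+0+0+0+0+0+0+0+0+0 mod 2 = 0
  s[1] = (011001100110011)·(001110010100000) mod 2 = 0+0+1+0+0+0+0+0+0+1+0+0+0+0+0 mod 2 = 0
  s[2] = (000111100001111)·(001110010100000) mod 2 = 0+0+0+1+1+0+0+0+0+0+0+0+0+0+0 mod 2 = 0
  s[3] = (000000011111111)·(001110010100000) mod 2 = 0+0+0+0+0+0+0+1+0+1+0+0+0+0+0 mod 2 = 0
Syndrome = 0000
s = 0: no error detected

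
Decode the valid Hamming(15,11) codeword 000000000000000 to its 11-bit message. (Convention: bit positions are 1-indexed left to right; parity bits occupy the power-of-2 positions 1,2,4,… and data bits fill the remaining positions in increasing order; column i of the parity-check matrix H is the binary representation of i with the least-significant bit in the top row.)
Parity bits occupy power-of-2 positions; data bits are at positions {3,5,6,7,9,10,11,12,13,14,15} (1-indexed).
Extract: c[3]=0 c[5]=0 c[6]=0 c[7]=0 c[9]=0 c[10]=0 c[11]=0 c[12]=0 c[13]=0 c[14]=0 c[15]=0
Data = 00000000000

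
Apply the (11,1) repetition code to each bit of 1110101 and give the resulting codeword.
Repeat each bit 11× and concatenate:
1→11111111111  1→11111111111  1→11111111111  0→00000000000  1→11111111111  0→00000000000  1→11111111111
Codeword = 11111111111111111111111111111111100000000000111111111110000000000011111111111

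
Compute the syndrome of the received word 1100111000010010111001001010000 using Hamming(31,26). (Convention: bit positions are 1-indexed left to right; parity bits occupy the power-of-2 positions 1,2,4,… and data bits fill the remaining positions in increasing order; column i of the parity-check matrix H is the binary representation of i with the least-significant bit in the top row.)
Syndrome s = H · r^T (mod 2), r = 1100111000010010111001001010000:
  s[0] = (1010101010101010101010101010101)·(1100111000010010111001001010000) mod 2 = 1+0+0+0+1+0+1+0+0+0+0+0+0+0+1+0+1+0+1+0+0+0+0+0+1+0+1+0+0+0+0 mod 2 = 0
  s[1] = (0110011001100110011001100110011)·(1100111000010010111001001010000) mod 2 = 0+1+0+0+0+1+1+0+0+0+0+0+0+0+1+0+0+1+1+0+0+1+0+0+0+0+1+0+0+0+0 mod 2 = 0
  s[2] = (0001111000011110000111100001111)·(1100111000010010111001001010000) mod 2 = 0+0+0+0+1+1+1+0+0+0+0+1+0+0+1+0+0+0+0+0+0+1+0+0+0+0+0+0+0+0+0 mod 2 = 0
  s[3] = (0000000111111110000000011111111)·(1100111000010010111001001010000) mod 2 = 0+0+0+0+0+0+0+0+0+0+0+1+0+0+1+0+0+0+0+0+0+0+0+0+1+0+1+0+0+0+0 mod 2 = 0
  s[4] = (0000000000000001111111111111111)·(1100111000010010111001001010000) mod 2 = 0+0+0+0+0+0+0+0+0+0+0+0+0+0+0+0+1+1+1+0+0+1+0+0+1+0+1+0+0+0+0 mod 2 = 0
Syndrome = 00000
s = 0: no error detected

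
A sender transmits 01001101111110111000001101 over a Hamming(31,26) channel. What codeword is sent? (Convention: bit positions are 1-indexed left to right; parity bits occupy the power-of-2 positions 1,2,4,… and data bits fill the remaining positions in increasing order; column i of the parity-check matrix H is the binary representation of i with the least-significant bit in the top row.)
Codeword c = d · G (mod 2), d = 01001101111110111000001101:
  c[0] = d·G[:,0] = (01001101111110111000001101)·(11011010101101010101010101) mod 2 = 0+1+0+0+1+0+0+0+1+0+1+1+0+0+0+1+0+0+0+0+0+0+0+1+0+1 mod 2 = 0
  c[1] = d·G[:,1] = (01001101111110111000001101)·(10110110011011001100110011) mod 2 = 0+0+0+0+0+1+0+0+0+1+1+0+1+0+0+0+1+0+0+0+0+0+0+0+0+1 mod 2 = 0
  c[2] = d·G[:,2] = (01001101111110111000001101)·(10000000000000000000000000) mod 2 = 0+0+0+0+0+0+0+0+0+0+0+0+0+0+0+0+0+0+0+0+0+0+0+0+0+0 mod 2 = 0
  c[3] = d·G[:,3] = (01001101111110111000001101)·(01110001111000111100001111) mod 2 = 0+1+0+0+0+0+0+1+1+1+1+0+0+0+1+1+1+0+0+0+0+0+1+1+0+1 mod 2 = 1
  c[4] = d·G[:,4] = (01001101111110111000001101)·(01000000000000000000000000) mod 2 = 0+1+0+0+0+0+0+0+0+0+0+0+0+0+0+0+0+0+0+0+0+0+0+0+0+0 mod 2 = 1
  c[5] = d·G[:,5] = (01001101111110111000001101)·(00100000000000000000000000) mod 2 = 0+0+0+0+0+0+0+0+0+0+0+0+0+0+0+0+0+0+0+0+0+0+0+0+0+0 mod 2 = 0
  c[6] = d·G[:,6] = (01001101111110111000001101)·(00010000000000000000000000) mod 2 = 0+0+0+0+0+0+0+0+0+0+0+0+0+0+0+0+0+0+0+0+0+0+0+0+0+0 mod 2 = 0
  c[7] = d·G[:,7] = (01001101111110111000001101)·(00001111111000000011111111) mod 2 = 0+0+0+0+1+1+0+1+1+1+1+0+0+0+0+0+0+0+0+0+0+0+1+1+0+1 mod 2 = 1
  c[8] = d·G[:,8] = (01001101111110111000001101)·(00001000000000000000000000) mod 2 = 0+0+0+0+1+0+0+0+0+0+0+0+0+0+0+0+0+0+0+0+0+0+0+0+0+0 mod 2 = 1
  c[9] = d·G[:,9] = (01001101111110111000001101)·(00000100000000000000000000) mod 2 = 0+0+0+0+0+1+0+0+0+0+0+0+0+0+0+0+0+0+0+0+0+0+0+0+0+0 mod 2 = 1
  c[10] = d·G[:,10] = (01001101111110111000001101)·(00000010000000000000000000) mod 2 = 0+0+0+0+0+0+0+0+0+0+0+0+0+0+0+0+0+0+0+0+0+0+0+0+0+0 mod 2 = 0
  c[11] = d·G[:,11] = (01001101111110111000001101)·(00000001000000000000000000) mod 2 = 0+0+0+0+0+0+0+1+0+0+0+0+0+0+0+0+0+0+0+0+0+0+0+0+0+0 mod 2 = 1
  c[12] = d·G[:,12] = (01001101111110111000001101)·(00000000100000000000000000) mod 2 = 0+0+0+0+0+0+0+0+1+0+0+0+0+0+0+0+0+0+0+0+0+0+0+0+0+0 mod 2 = 1
  c[13] = d·G[:,13] = (01001101111110111000001101)·(00000000010000000000000000) mod 2 = 0+0+0+0+0+0+0+0+0+1+0+0+0+0+0+0+0+0+0+0+0+0+0+0+0+0 mod 2 = 1
  c[14] = d·G[:,14] = (01001101111110111000001101)·(00000000001000000000000000) mod 2 = 0+0+0+0+0+0+0+0+0+0+1+0+0+0+0+0+0+0+0+0+0+0+0+0+0+0 mod 2 = 1
  c[15] = d·G[:,15] = (01001101111110111000001101)·(00000000000111111111111111) mod 2 = 0+0+0+0+0+0+0+0+0+0+0+1+1+0+1+1+1+0+0+0+0+0+1+1+0+1 mod 2 = 0
  c[16] = d·G[:,16] = (01001101111110111000001101)·(00000000000100000000000000) mod 2 = 0+0+0+0+0+0+0+0+0+0+0+1+0+0+0+0+0+0+0+0+0+0+0+0+0+0 mod 2 = 1
  c[17] = d·G[:,17] = (01001101111110111000001101)·(00000000000010000000000000) mod 2 = 0+0+0+0+0+0+0+0+0+0+0+0+1+0+0+0+0+0+0+0+0+0+0+0+0+0 mod 2 = 1
  c[18] = d·G[:,18] = (01001101111110111000001101)·(00000000000001000000000000) mod 2 = 0+0+0+0+0+0+0+0+0+0+0+0+0+0+0+0+0+0+0+0+0+0+0+0+0+0 mod 2 = 0
  c[19] = d·G[:,19] = (01001101111110111000001101)·(00000000000000100000000000) mod 2 = 0+0+0+0+0+0+0+0+0+0+0+0+0+0+1+0+0+0+0+0+0+0+0+0+0+0 mod 2 = 1
  c[20] = d·G[:,20] = (01001101111110111000001101)·(00000000000000010000000000) mod 2 = 0+0+0+0+0+0+0+0+0+0+0+0+0+0+0+1+0+0+0+0+0+0+0+0+0+0 mod 2 = 1
  c[21] = d·G[:,21] = (01001101111110111000001101)·(00000000000000001000000000) mod 2 = 0+0+0+0+0+0+0+0+0+0+0+0+0+0+0+0+1+0+0+0+0+0+0+0+0+0 mod 2 = 1
  c[22] = d·G[:,22] = (01001101111110111000001101)·(00000000000000000100000000) mod 2 = 0+0+0+0+0+0+0+0+0+0+0+0+0+0+0+0+0+0+0+0+0+0+0+0+0+0 mod 2 = 0
  c[23] = d·G[:,23] = (01001101111110111000001101)·(00000000000000000010000000) mod 2 = 0+0+0+0+0+0+0+0+0+0+0+0+0+0+0+0+0+0+0+0+0+0+0+0+0+0 mod 2 = 0
  c[24] = d·G[:,24] = (01001101111110111000001101)·(00000000000000000001000000) mod 2 = 0+0+0+0+0+0+0+0+0+0+0+0+0+0+0+0+0+0+0+0+0+0+0+0+0+0 mod 2 = 0
  c[25] = d·G[:,25] = (01001101111110111000001101)·(00000000000000000000100000) mod 2 = 0+0+0+0+0+0+0+0+0+0+0+0+0+0+0+0+0+0+0+0+0+0+0+0+0+0 mod 2 = 0
  c[26] = d·G[:,26] = (01001101111110111000001101)·(00000000000000000000010000) mod 2 = 0+0+0+0+0+0+0+0+0+0+0+0+0+0+0+0+0+0+0+0+0+0+0+0+0+0 mod 2 = 0
  c[27] = d·G[:,27] = (01001101111110111000001101)·(00000000000000000000001000) mod 2 = 0+0+0+0+0+0+0+0+0+0+0+0+0+0+0+0+0+0+0+0+0+0+1+0+0+0 mod 2 = 1
  c[28] = d·G[:,28] = (01001101111110111000001101)·(00000000000000000000000100) mod 2 = 0+0+0+0+0+0+0+0+0+0+0+0+0+0+0+0+0+0+0+0+0+0+0+1+0+0 mod 2 = 1
  c[29] = d·G[:,29] = (01001101111110111000001101)·(00000000000000000000000010) mod 2 = 0+0+0+0+0+0+0+0+0+0+0+0+0+0+0+0+0+0+0+0+0+0+0+0+0+0 mod 2 = 0
  c[30] = d·G[:,30] = (01001101111110111000001101)·(00000000000000000000000001) mod 2 = 0+0+0+0+0+0+0+0+0+0+0+0+0+0+0+0+0+0+0+0+0+0+0+0+0+1 mod 2 = 1
Codeword = 0001100111011110110111000001101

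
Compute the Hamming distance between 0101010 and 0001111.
XOR = 0100101, count of 1s = 3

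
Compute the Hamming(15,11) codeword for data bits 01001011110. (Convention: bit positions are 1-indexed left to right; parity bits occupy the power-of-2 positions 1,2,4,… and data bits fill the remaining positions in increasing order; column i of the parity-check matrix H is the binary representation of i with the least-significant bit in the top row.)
Codeword c = d · G (mod 2), d = 01001011110:
  c[0] = d·G[:,0] = (01001011110)·(11011010101) mod 2 = 0+1+0+0+1+0+1+0+1+0+0 mod 2 = 0
  c[1] = d·G[:,1] = (01001011110)·(10110110011) mod 2 = 0+0+0+0+0+0+1+0+0+1+0 mod 2 = 0
  c[2] = d·G[:,2] = (01001011110)·(10000000000) mod 2 = 0+0+0+0+0+0+0+0+0+0+0 mod 2 = 0
  c[3] = d·G[:,3] = (01001011110)·(01110001111) mod 2 = 0+1+0+0+0+0+0+1+1+1+0 mod 2 = 0
  c[4] = d·G[:,4] = (01001011110)·(01000000000) mod 2 = 0+1+0+0+0+0+0+0+0+0+0 mod 2 = 1
  c[5] = d·G[:,5] = (01001011110)·(00100000000) mod 2 = 0+0+0+0+0+0+0+0+0+0+0 mod 2 = 0
  c[6] = d·G[:,6] = (01001011110)·(00010000000) mod 2 = 0+0+0+0+0+0+0+0+0+0+0 mod 2 = 0
  c[7] = d·G[:,7] = (01001011110)·(00001111111) mod 2 = 0+0+0+0+1+0+1+1+1+1+0 mod 2 = 1
  c[8] = d·G[:,8] = (01001011110)·(00001000000) mod 2 = 0+0+0+0+1+0+0+0+0+0+0 mod 2 = 1
  c[9] = d·G[:,9] = (01001011110)·(00000100000) mod 2 = 0+0+0+0+0+0+0+0+0+0+0 mod 2 = 0
  c[10] = d·G[:,10] = (01001011110)·(00000010000) mod 2 = 0+0+0+0+0+0+1+0+0+0+0 mod 2 = 1
  c[11] = d·G[:,11] = (01001011110)·(00000001000) mod 2 = 0+0+0+0+0+0+0+1+0+0+0 mod 2 = 1
  c[12] = d·G[:,12] = (01001011110)·(00000000100) mod 2 = 0+0+0+0+0+0+0+0+1+0+0 mod 2 = 1
  c[13] = d·G[:,13] = (01001011110)·(00000000010) mod 2 = 0+0+0+0+0+0+0+0+0+1+0 mod 2 = 1
  c[14] = d·G[:,14] = (01001011110)·(00000000001) mod 2 = 0+0+0+0+0+0+0+0+0+0+0 mod 2 = 0
Codeword = 000010011011110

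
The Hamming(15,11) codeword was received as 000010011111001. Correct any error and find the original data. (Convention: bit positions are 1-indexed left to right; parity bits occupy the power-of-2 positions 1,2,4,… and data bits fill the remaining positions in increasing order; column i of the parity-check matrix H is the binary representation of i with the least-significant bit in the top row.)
Syndrome s = H · r^T (mod 2), r = 000010011111001:
  s[0] = (101010101010101)·(000010011111001) mod 2 = 0+0+0+0+1+0+0+0+1+0+1+0+0+0+1 mod 2 = 0
  s[1] = (011001100110011)·(000010011111001) mod 2 = 0+0+0+0+0+0+0+0+0+1+1+0+0+0+1 mod 2 = 1
  s[2] = (000111100001111)·(000010011111001) mod 2 = 0+0+0+0+1+0+0+0+0+0+0+1+0+0+1 mod 2 = 1
  s[3] = (000000011111111)·(000010011111001) mod 2 = 0+0+0+0+0+0+0+1+1+1+1+1+0+0+1 mod 2 = 0
Syndrome = 0110
Column 6 of H equals this syndrome → error at bit 6 (1-indexed).
Flip bit 6: 000010011111001 → 000011011111001
Extract data bits at positions {3,5,6,7,9,10,11,12,13,14,15}: 01101111001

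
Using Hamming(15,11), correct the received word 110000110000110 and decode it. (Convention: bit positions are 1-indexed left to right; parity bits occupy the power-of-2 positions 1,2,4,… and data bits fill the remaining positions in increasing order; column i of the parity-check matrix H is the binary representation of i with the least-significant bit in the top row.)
Syndrome s = H · r^T (mod 2), r = 110000110000110:
  s[0] = (101010101010101)·(110000110000110) mod 2 = 1+0+0+0+0+0+1+0+0+0+0+0+1+0+0 mod 2 = 1
  s[1] = (011001100110011)·(110000110000110) mod 2 = 0+1+0+0+0+0+1+0+0+0+0+0+0+1+0 mod 2 = 1
  s[2] = (000111100001111)·(110000110000110) mod 2 = 0+0+0+0+0+0+1+0+0+0+0+0+1+1+0 mod 2 = 1
  s[3] = (000000011111111)·(110000110000110) mod 2 = 0+0+0+0+0+0+0+1+0+0+0+0+1+1+0 mod 2 = 1
Syndrome = 1111
Column 15 of H equals this syndrome → error at bit 15 (1-indexed).
Flip bit 15: 110000110000110 → 110000110000111
Extract data bits at positions {3,5,6,7,9,10,11,12,13,14,15}: 00010000111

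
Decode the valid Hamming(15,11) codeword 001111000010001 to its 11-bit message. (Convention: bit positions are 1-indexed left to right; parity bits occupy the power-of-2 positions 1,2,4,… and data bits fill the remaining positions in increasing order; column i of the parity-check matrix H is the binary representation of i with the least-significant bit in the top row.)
Parity bits occupy power-of-2 positions; data bits are at positions {3,5,6,7,9,10,11,12,13,14,15} (1-indexed).
Extract: c[3]=1 c[5]=1 c[6]=1 c[7]=0 c[9]=0 c[10]=0 c[11]=1 c[12]=0 c[13]=0 c[14]=0 c[15]=1
Data = 11100010001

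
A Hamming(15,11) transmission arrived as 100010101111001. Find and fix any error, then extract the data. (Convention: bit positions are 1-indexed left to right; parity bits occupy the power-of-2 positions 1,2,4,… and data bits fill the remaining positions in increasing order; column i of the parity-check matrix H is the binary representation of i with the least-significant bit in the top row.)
Syndrome s = H · r^T (mod 2), r = 100010101111001:
  s[0] = (101010101010101)·(100010101111001) mod 2 = 1+0+0+0+1+0+1+0+1+0+1+0+0+0+1 mod 2 = 0
  s[1] = (011001100110011)·(100010101111001) mod 2 = 0+0+0+0+0+0+1+0+0+1+1+0+0+0+1 mod 2 = 0
  s[2] = (000111100001111)·(100010101111001) mod 2 = 0+0+0+0+1+0+1+0+0+0+0+1+0+0+1 mod 2 = 0
  s[3] = (000000011111111)·(100010101111001) mod 2 = 0+0+0+0+0+0+0+0+1+1+1+1+0+0+1 mod 2 = 1
Syndrome = 0001
Column 8 of H equals this syndrome → error at bit 8 (1-indexed).
Flip bit 8: 100010101111001 → 100010111111001
Extract data bits at positions {3,5,6,7,9,10,11,12,13,14,15}: 01011111001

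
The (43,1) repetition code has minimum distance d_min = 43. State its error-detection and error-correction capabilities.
Detection only: up to d_min − 1 = 42 errors.
Correction: up to ⌊(d_min − 1)/2⌋ = ⌊42/2⌋ = 21 errors.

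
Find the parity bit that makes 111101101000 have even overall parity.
Sum of data bits: 1+1+1+1+0+1+1+0+1+0+0+0 = 7.
7 mod 2 = 1, so parity bit = 1.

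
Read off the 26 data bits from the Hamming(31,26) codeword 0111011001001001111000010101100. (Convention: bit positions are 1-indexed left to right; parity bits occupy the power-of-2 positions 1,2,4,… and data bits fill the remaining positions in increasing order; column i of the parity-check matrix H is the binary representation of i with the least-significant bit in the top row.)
Parity bits occupy power-of-2 positions; data bits are at positions {3,5,6,7,9,10,11,12,13,14,15,17,18,19,20,21,22,23,24,25,26,27,28,29,30,31} (1-indexed).
Extract: c[3]=1 c[5]=0 c[6]=1 c[7]=1 c[9]=0 c[10]=1 c[11]=0 c[12]=0 c[13]=1 c[14]=0 c[15]=0 c[17]=1 c[18]=1 c[19]=1 c[20]=0 c[21]=0 c[22]=0 c[23]=0 c[24]=1 c[25]=0 c[26]=1 c[27]=0 c[28]=1 c[29]=1 c[30]=0 c[31]=0
Data = 10110100100111000010101100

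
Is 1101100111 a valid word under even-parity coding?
Sum of all bits: 1+1+0+1+1+0+0+1+1+1 = 7; 7 mod 2 = 1. Result is 1 → parity error detected.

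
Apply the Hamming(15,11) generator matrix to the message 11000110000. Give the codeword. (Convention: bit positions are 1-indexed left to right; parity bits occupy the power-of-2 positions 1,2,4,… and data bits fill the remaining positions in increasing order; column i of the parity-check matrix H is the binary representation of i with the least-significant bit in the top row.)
Codeword c = d · G (mod 2), d = 11000110000:
  c[0] = d·G[:,0] = (11000110000)·(11011010101) mod 2 = 1+1+0+0+0+0+1+0+0+0+0 mod 2 = 1
  c[1] = d·G[:,1] = (11000110000)·(10110110011) mod 2 = 1+0+0+0+0+1+1+0+0+0+0 mod 2 = 1
  c[2] = d·G[:,2] = (11000110000)·(10000000000) mod 2 = 1+0+0+0+0+0+0+0+0+0+0 mod 2 = 1
  c[3] = d·G[:,3] = (11000110000)·(01110001111) mod 2 = 0+1+0+0+0+0+0+0+0+0+0 mod 2 = 1
  c[4] = d·G[:,4] = (11000110000)·(01000000000) mod 2 = 0+1+0+0+0+0+0+0+0+0+0 mod 2 = 1
  c[5] = d·G[:,5] = (11000110000)·(00100000000) mod 2 = 0+0+0+0+0+0+0+0+0+0+0 mod 2 = 0
  c[6] = d·G[:,6] = (11000110000)·(00010000000) mod 2 = 0+0+0+0+0+0+0+0+0+0+0 mod 2 = 0
  c[7] = d·G[:,7] = (11000110000)·(00001111111) mod 2 = 0+0+0+0+0+1+1+0+0+0+0 mod 2 = 0
  c[8] = d·G[:,8] = (11000110000)·(00001000000) mod 2 = 0+0+0+0+0+0+0+0+0+0+0 mod 2 = 0
  c[9] = d·G[:,9] = (11000110000)·(00000100000) mod 2 = 0+0+0+0+0+1+0+0+0+0+0 mod 2 = 1
  c[10] = d·G[:,10] = (11000110000)·(00000010000) mod 2 = 0+0+0+0+0+0+1+0+0+0+0 mod 2 = 1
  c[11] = d·G[:,11] = (11000110000)·(00000001000) mod 2 = 0+0+0+0+0+0+0+0+0+0+0 mod 2 = 0
  c[12] = d·G[:,12] = (11000110000)·(00000000100) mod 2 = 0+0+0+0+0+0+0+0+0+0+0 mod 2 = 0
  c[13] = d·G[:,13] = (11000110000)·(00000000010) mod 2 = 0+0+0+0+0+0+0+0+0+0+0 mod 2 = 0
  c[14] = d·G[:,14] = (11000110000)·(00000000001) mod 2 = 0+0+0+0+0+0+0+0+0+0+0 mod 2 = 0
Codeword = 111110000110000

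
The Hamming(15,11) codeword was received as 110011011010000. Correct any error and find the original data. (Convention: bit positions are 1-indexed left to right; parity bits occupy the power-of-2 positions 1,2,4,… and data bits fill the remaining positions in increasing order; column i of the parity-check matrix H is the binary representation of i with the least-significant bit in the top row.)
Syndrome s = H · r^T (mod 2), r = 110011011010000:
  s[0] = (101010101010101)·(110011011010000) mod 2 = 1+0+0+0+1+0+0+0+1+0+1+0+0+0+0 mod 2 = 0
  s[1] = (011001100110011)·(110011011010000) mod 2 = 0+1+0+0+0+1+0+0+0+0+1+0+0+0+0 mod 2 = 1
  s[2] = (000111100001111)·(110011011010000) mod 2 = 0+0+0+0+1+1+0+0+0+0+0+0+0+0+0 mod 2 = 0
  s[3] = (000000011111111)·(110011011010000) mod 2 = 0+0+0+0+0+0+0+1+1+0+1+0+0+0+0 mod 2 = 1
Syndrome = 0101
Column 10 of H equals this syndrome → error at bit 10 (1-indexed).
Flip bit 10: 110011011010000 → 110011011110000
Extract data bits at positions {3,5,6,7,9,10,11,12,13,14,15}: 01101110000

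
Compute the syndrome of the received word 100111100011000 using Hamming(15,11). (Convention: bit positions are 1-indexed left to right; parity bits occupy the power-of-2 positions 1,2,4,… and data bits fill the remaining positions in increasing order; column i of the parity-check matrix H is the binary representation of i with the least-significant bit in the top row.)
Syndrome s = H · r^T (mod 2), r = 100111100011000:
  s[0] = (101010101010101)·(100111100011000) mod 2 = 1+0+0+0+1+0+1+0+0+0+1+0+0+0+0 mod 2 = 0
  s[1] = (011001100110011)·(100111100011000) mod 2 = 0+0+0+0+0+1+1+0+0+0+1+0+0+0+0 mod 2 = 1
  s[2] = (000111100001111)·(100111100011000) mod 2 = 0+0+0+1+1+1+1+0+0+0+0+1+0+0+0 mod 2 = 1
  s[3] = (000000011111111)·(100111100011000) mod 2 = 0+0+0+0+0+0+0+0+0+0+1+1+0+0+0 mod 2 = 0
Syndrome = 0110
Non-zero syndrome: error at position 6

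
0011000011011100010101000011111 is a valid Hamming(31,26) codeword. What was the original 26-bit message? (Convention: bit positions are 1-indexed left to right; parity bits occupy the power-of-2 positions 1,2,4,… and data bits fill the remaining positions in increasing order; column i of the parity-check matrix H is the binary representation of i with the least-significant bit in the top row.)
Parity bits occupy power-of-2 positions; data bits are at positions {3,5,6,7,9,10,11,12,13,14,15,17,18,19,20,21,22,23,24,25,26,27,28,29,30,31} (1-indexed).
Extract: c[3]=1 c[5]=0 c[6]=0 c[7]=0 c[9]=1 c[10]=1 c[11]=0 c[12]=1 c[13]=1 c[14]=1 c[15]=0 c[17]=0 c[18]=1 c[19]=0 c[20]=1 c[21]=0 c[22]=1 c[23]=0 c[24]=0 c[25]=0 c[26]=0 c[27]=1 c[28]=1 c[29]=1 c[30]=1 c[31]=1
Data = 10001101110010101000011111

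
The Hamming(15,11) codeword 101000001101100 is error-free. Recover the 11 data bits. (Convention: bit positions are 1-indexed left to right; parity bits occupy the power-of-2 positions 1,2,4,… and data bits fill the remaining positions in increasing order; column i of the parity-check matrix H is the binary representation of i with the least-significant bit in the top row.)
Parity bits occupy power-of-2 positions; data bits are at positions {3,5,6,7,9,10,11,12,13,14,15} (1-indexed).
Extract: c[3]=1 c[5]=0 c[6]=0 c[7]=0 c[9]=1 c[10]=1 c[11]=0 c[12]=1 c[13]=1 c[14]=0 c[15]=0
Data = 10001101100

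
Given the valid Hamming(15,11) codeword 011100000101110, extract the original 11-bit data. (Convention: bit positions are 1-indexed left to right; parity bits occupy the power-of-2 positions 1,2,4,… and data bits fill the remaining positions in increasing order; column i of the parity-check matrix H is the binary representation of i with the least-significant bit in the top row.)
Parity bits occupy power-of-2 positions; data bits are at positions {3,5,6,7,9,10,11,12,13,14,15} (1-indexed).
Extract: c[3]=1 c[5]=0 c[6]=0 c[7]=0 c[9]=0 c[10]=1 c[11]=0 c[12]=1 c[13]=1 c[14]=1 c[15]=0
Data = 10000101110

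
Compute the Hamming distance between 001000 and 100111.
XOR = 101111, count of 1s = 5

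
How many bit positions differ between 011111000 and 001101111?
XOR = 010010111, count of 1s = 5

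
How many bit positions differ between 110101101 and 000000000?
XOR = 110101101, count of 1s = 6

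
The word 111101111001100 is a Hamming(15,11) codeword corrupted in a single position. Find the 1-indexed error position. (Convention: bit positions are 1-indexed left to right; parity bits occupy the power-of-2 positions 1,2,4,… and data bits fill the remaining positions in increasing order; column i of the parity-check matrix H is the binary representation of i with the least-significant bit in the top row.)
Syndrome s = H · r^T (mod 2), r = 111101111001100:
  s[0] = (101010101010101)·(111101111001100) mod 2 = 1+0+1+0+0+0+1+0+1+0+0+0+1+0+0 mod 2 = 1
  s[1] = (011001100110011)·(111101111001100) mod 2 = 0+1+1+0+0+1+1+0+0+0+0+0+0+0+0 mod 2 = 0
  s[2] = (000111100001111)·(111101111001100) mod 2 = 0+0+0+1+0+1+1+0+0+0+0+1+1+0+0 mod 2 = 1
  s[3] = (000000011111111)·(111101111001100) mod 2 = 0+0+0+0+0+0+0+1+1+0+0+1+1+0+0 mod 2 = 0
Syndrome = 1010
Column i of H is the binary representation of i, so the syndrome is the binary index of the flipped bit.
Read s = 1010 with s[0] as LSB: 1·2^0 + 0·2^1 + 1·2^2 + 0·2^3 = 5.
Error is at bit position 5.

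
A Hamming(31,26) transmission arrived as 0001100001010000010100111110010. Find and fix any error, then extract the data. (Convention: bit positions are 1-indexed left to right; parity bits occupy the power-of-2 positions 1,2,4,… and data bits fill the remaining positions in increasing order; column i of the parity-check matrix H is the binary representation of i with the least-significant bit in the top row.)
Syndrome s = H · r^T (mod 2), r = 0001100001010000010100111110010:
  s[0] = (1010101010101010101010101010101)·(0001100001010000010100111110010) mod 2 = 0+0+0+0+1+0+0+0+0+0+0+0+0+0+0+0+0+0+0+0+0+0+1+0+1+0+1+0+0+0+0 mod 2 = 0
  s[1] = (0110011001100110011001100110011)·(0001100001010000010100111110010) mod 2 = 0+0+0+0+0+0+0+0+0+1+0+0+0+0+0+0+0+1+0+0+0+0+1+0+0+1+1+0+0+1+0 mod 2 = 0
  s[2] = (0001111000011110000111100001111)·(0001100001010000010100111110010) mod 2 = 0+0+0+1+1+0+0+0+0+0+0+1+0+0+0+0+0+0+0+1+0+0+1+0+0+0+0+0+0+1+0 mod 2 = 0
  s[3] = (0000000111111110000000011111111)·(0001100001010000010100111110010) mod 2 = 0+0+0+0+0+0+0+0+0+1+0+1+0+0+0+0+0+0+0+0+0+0+0+1+1+1+1+0+0+1+0 mod 2 = 1
  s[4] = (0000000000000001111111111111111)·(0001100001010000010100111110010) mod 2 = 0+0+0+0+0+0+0+0+0+0+0+0+0+0+0+0+0+1+0+1+0+0+1+1+1+1+1+0+0+1+0 mod 2 = 0
Syndrome = 00010
Column 8 of H equals this syndrome → error at bit 8 (1-indexed).
Flip bit 8: 0001100001010000010100111110010 → 0001100101010000010100111110010
Extract data bits at positions {3,5,6,7,9,10,11,12,13,14,15,17,18,19,20,21,22,23,24,25,26,27,28,29,30,31}: 01000101000010100111110010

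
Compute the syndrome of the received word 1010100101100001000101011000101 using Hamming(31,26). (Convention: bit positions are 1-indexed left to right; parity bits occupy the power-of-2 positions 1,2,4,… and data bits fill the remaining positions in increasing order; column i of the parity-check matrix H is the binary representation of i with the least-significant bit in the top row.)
Syndrome s = H · r^T (mod 2), r = 1010100101100001000101011000101:
  s[0] = (1010101010101010101010101010101)·(1010100101100001000101011000101) mod 2 = 1+0+1+0+1+0+0+0+0+0+1+0+0+0+0+0+0+0+0+0+0+0+0+0+1+0+0+0+1+0+1 mod 2 = 1
  s[1] = (0110011001100110011001100110011)·(1010100101100001000101011000101) mod 2 = 0+0+1+0+0+0+0+0+0+1+1+0+0+0+0+0+0+0+0+0+0+1+0+0+0+0+0+0+0+0+1 mod 2 = 1
  s[2] = (0001111000011110000111100001111)·(1010100101100001000101011000101) mod 2 = 0+0+0+0+1+0+0+0+0+0+0+0+0+0+0+0+0+0+0+1+0+1+0+0+0+0+0+0+1+0+1 mod 2 = 1
  s[3] = (0000000111111110000000011111111)·(1010100101100001000101011000101) mod 2 = 0+0+0+0+0+0+0+1+0+1+1+0+0+0+0+0+0+0+0+0+0+0+0+1+1+0+0+0+1+0+1 mod 2 = 1
  s[4] = (0000000000000001111111111111111)·(1010100101100001000101011000101) mod 2 = 0+0+0+0+0+0+0+0+0+0+0+0+0+0+0+1+0+0+0+1+0+1+0+1+1+0+0+0+1+0+1 mod 2 = 1
Syndrome = 11111
Non-zero syndrome: error at position 31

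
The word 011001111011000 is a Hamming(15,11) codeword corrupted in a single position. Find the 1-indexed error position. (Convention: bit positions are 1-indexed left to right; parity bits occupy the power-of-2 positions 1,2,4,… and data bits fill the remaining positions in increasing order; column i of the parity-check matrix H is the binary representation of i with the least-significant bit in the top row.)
Syndrome s = H · r^T (mod 2), r = 011001111011000:
  s[0] = (101010101010101)·(011001111011000) mod 2 = 0+0+1+0+0+0+1+0+1+0+1+0+0+0+0 mod 2 = 0
  s[1] = (011001100110011)·(011001111011000) mod 2 = 0+1+1+0+0+1+1+0+0+0+1+0+0+0+0 mod 2 = 1
  s[2] = (000111100001111)·(011001111011000) mod 2 = 0+0+0+0+0+1+1+0+0+0+0+1+0+0+0 mod 2 = 1
  s[3] = (000000011111111)·(011001111011000) mod 2 = 0+0+0+0+0+0+0+1+1+0+1+1+0+0+0 mod 2 = 0
Syndrome = 0110
Column i of H is the binary representation of i, so the syndrome is the binary index of the flipped bit.
Read s = 0110 with s[0] as LSB: 0·2^0 + 1·2^1 + 1·2^2 + 0·2^3 = 6.
Error is at bit position 6.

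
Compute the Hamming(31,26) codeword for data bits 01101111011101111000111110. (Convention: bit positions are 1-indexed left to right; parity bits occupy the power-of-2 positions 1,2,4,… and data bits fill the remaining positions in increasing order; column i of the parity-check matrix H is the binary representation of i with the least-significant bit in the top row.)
Codeword c = d · G (mod 2), d = 01101111011101111000111110:
  c[0] = d·G[:,0] = (01101111011101111000111110)·(11011010101101010101010101) mod 2 = 0+1+0+0+1+0+1+0+0+0+1+1+0+1+0+1+0+0+0+0+0+1+0+1+0+0 mod 2 = 1
  c[1] = d·G[:,1] = (01101111011101111000111110)·(10110110011011001100110011) mod 2 = 0+0+1+0+0+1+1+0+0+1+1+0+0+1+0+0+1+0+0+0+1+1+0+0+1+0 mod 2 = 0
  c[2] = d·G[:,2] = (01101111011101111000111110)·(10000000000000000000000000) mod 2 = 0+0+0+0+0+0+0+0+0+0+0+0+0+0+0+0+0+0+0+0+0+0+0+0+0+0 mod 2 = 0
  c[3] = d·G[:,3] = (01101111011101111000111110)·(01110001111000111100001111) mod 2 = 0+1+1+0+0+0+0+1+0+1+1+0+0+0+1+1+1+0+0+0+0+0+1+1+1+0 mod 2 = 1
  c[4] = d·G[:,4] = (01101111011101111000111110)·(01000000000000000000000000) mod 2 = 0+1+0+0+0+0+0+0+0+0+0+0+0+0+0+0+0+0+0+0+0+0+0+0+0+0 mod 2 = 1
  c[5] = d·G[:,5] = (01101111011101111000111110)·(00100000000000000000000000) mod 2 = 0+0+1+0+0+0+0+0+0+0+0+0+0+0+0+0+0+0+0+0+0+0+0+0+0+0 mod 2 = 1
  c[6] = d·G[:,6] = (01101111011101111000111110)·(00010000000000000000000000) mod 2 = 0+0+0+0+0+0+0+0+0+0+0+0+0+0+0+0+0+0+0+0+0+0+0+0+0+0 mod 2 = 0
  c[7] = d·G[:,7] = (01101111011101111000111110)·(00001111111000000011111111) mod 2 = 0+0+0+0+1+1+1+1+0+1+1+0+0+0+0+0+0+0+0+0+1+1+1+1+1+0 mod 2 = 1
  c[8] = d·G[:,8] = (01101111011101111000111110)·(00001000000000000000000000) mod 2 = 0+0+0+0+1+0+0+0+0+0+0+0+0+0+0+0+0+0+0+0+0+0+0+0+0+0 mod 2 = 1
  c[9] = d·G[:,9] = (01101111011101111000111110)·(00000100000000000000000000) mod 2 = 0+0+0+0+0+1+0+0+0+0+0+0+0+0+0+0+0+0+0+0+0+0+0+0+0+0 mod 2 = 1
  c[10] = d·G[:,10] = (01101111011101111000111110)·(00000010000000000000000000) mod 2 = 0+0+0+0+0+0+1+0+0+0+0+0+0+0+0+0+0+0+0+0+0+0+0+0+0+0 mod 2 = 1
  c[11] = d·G[:,11] = (01101111011101111000111110)·(00000001000000000000000000) mod 2 = 0+0+0+0+0+0+0+1+0+0+0+0+0+0+0+0+0+0+0+0+0+0+0+0+0+0 mod 2 = 1
  c[12] = d·G[:,12] = (01101111011101111000111110)·(00000000100000000000000000) mod 2 = 0+0+0+0+0+0+0+0+0+0+0+0+0+0+0+0+0+0+0+0+0+0+0+0+0+0 mod 2 = 0
  c[13] = d·G[:,13] = (01101111011101111000111110)·(00000000010000000000000000) mod 2 = 0+0+0+0+0+0+0+0+0+1+0+0+0+0+0+0+0+0+0+0+0+0+0+0+0+0 mod 2 = 1
  c[14] = d·G[:,14] = (01101111011101111000111110)·(00000000001000000000000000) mod 2 = 0+0+0+0+0+0+0+0+0+0+1+0+0+0+0+0+0+0+0+0+0+0+0+0+0+0 mod 2 = 1
  c[15] = d·G[:,15] = (01101111011101111000111110)·(00000000000111111111111111) mod 2 = 0+0+0+0+0+0+0+0+0+0+0+1+0+1+1+1+1+0+0+0+1+1+1+1+1+0 mod 2 = 0
  c[16] = d·G[:,16] = (01101111011101111000111110)·(00000000000100000000000000) mod 2 = 0+0+0+0+0+0+0+0+0+0+0+1+0+0+0+0+0+0+0+0+0+0+0+0+0+0 mod 2 = 1
  c[17] = d·G[:,17] = (01101111011101111000111110)·(00000000000010000000000000) mod 2 = 0+0+0+0+0+0+0+0+0+0+0+0+0+0+0+0+0+0+0+0+0+0+0+0+0+0 mod 2 = 0
  c[18] = d·G[:,18] = (01101111011101111000111110)·(00000000000001000000000000) mod 2 = 0+0+0+0+0+0+0+0+0+0+0+0+0+1+0+0+0+0+0+0+0+0+0+0+0+0 mod 2 = 1
  c[19] = d·G[:,19] = (01101111011101111000111110)·(00000000000000100000000000) mod 2 = 0+0+0+0+0+0+0+0+0+0+0+0+0+0+1+0+0+0+0+0+0+0+0+0+0+0 mod 2 = 1
  c[20] = d·G[:,20] = (01101111011101111000111110)·(00000000000000010000000000) mod 2 = 0+0+0+0+0+0+0+0+0+0+0+0+0+0+0+1+0+0+0+0+0+0+0+0+0+0 mod 2 = 1
  c[21] = d·G[:,21] = (01101111011101111000111110)·(00000000000000001000000000) mod 2 = 0+0+0+0+0+0+0+0+0+0+0+0+0+0+0+0+1+0+0+0+0+0+0+0+0+0 mod 2 = 1
  c[22] = d·G[:,22] = (01101111011101111000111110)·(00000000000000000100000000) mod 2 = 0+0+0+0+0+0+0+0+0+0+0+0+0+0+0+0+0+0+0+0+0+0+0+0+0+0 mod 2 = 0
  c[23] = d·G[:,23] = (01101111011101111000111110)·(00000000000000000010000000) mod 2 = 0+0+0+0+0+0+0+0+0+0+0+0+0+0+0+0+0+0+0+0+0+0+0+0+0+0 mod 2 = 0
  c[24] = d·G[:,24] = (01101111011101111000111110)·(00000000000000000001000000) mod 2 = 0+0+0+0+0+0+0+0+0+0+0+0+0+0+0+0+0+0+0+0+0+0+0+0+0+0 mod 2 = 0
  c[25] = d·G[:,25] = (01101111011101111000111110)·(00000000000000000000100000) mod 2 = 0+0+0+0+0+0+0+0+0+0+0+0+0+0+0+0+0+0+0+0+1+0+0+0+0+0 mod 2 = 1
  c[26] = d·G[:,26] = (01101111011101111000111110)·(00000000000000000000010000) mod 2 = 0+0+0+0+0+0+0+0+0+0+0+0+0+0+0+0+0+0+0+0+0+1+0+0+0+0 mod 2 = 1
  c[27] = d·G[:,27] = (01101111011101111000111110)·(00000000000000000000001000) mod 2 = 0+0+0+0+0+0+0+0+0+0+0+0+0+0+0+0+0+0+0+0+0+0+1+0+0+0 mod 2 = 1
  c[28] = d·G[:,28] = (01101111011101111000111110)·(00000000000000000000000100) mod 2 = 0+0+0+0+0+0+0+0+0+0+0+0+0+0+0+0+0+0+0+0+0+0+0+1+0+0 mod 2 = 1
  c[29] = d·G[:,29] = (01101111011101111000111110)·(00000000000000000000000010) mod 2 = 0+0+0+0+0+0+0+0+0+0+0+0+0+0+0+0+0+0+0+0+0+0+0+0+1+0 mod 2 = 1
  c[30] = d·G[:,30] = (01101111011101111000111110)·(00000000000000000000000001) mod 2 = 0+0+0+0+0+0+0+0+0+0+0+0+0+0+0+0+0+0+0+0+0+0+0+0+0+0 mod 2 = 0
Codeword = 1001110111110110101111000111110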